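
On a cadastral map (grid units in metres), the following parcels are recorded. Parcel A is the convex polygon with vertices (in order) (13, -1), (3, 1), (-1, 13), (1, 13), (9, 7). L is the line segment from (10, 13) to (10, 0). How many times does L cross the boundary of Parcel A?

The segment meets the boundary at (10,5).

1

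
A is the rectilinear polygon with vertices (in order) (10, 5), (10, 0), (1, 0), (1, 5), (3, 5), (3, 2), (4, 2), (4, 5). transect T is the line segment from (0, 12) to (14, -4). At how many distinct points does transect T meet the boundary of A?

2

The segment meets the boundary at (10,0.571), (6.125,5).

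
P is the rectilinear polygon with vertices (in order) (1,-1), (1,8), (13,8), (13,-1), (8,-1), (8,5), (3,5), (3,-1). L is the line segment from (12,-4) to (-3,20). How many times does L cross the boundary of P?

The segment meets the boundary at (4.5,8), (6.375,5), (8,2.4), (10.125,-1).

4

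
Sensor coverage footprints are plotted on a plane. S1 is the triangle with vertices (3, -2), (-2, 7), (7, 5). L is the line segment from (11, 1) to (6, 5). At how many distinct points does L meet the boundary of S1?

The segment meets the boundary at (6.686,4.451).

1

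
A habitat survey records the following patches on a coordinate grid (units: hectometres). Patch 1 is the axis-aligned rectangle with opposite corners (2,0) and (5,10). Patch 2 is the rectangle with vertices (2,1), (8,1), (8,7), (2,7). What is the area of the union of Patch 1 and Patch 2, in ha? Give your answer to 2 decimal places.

48.00

By inclusion–exclusion:
Individual areas: |Patch 1| = 30, |Patch 2| = 36.
|Patch 1∩Patch 2|: x∈[2,5], y∈[1,7] → 3·6 = 18.
|Patch 1 ∪ Patch 2| = 66 − 18 = 48.00.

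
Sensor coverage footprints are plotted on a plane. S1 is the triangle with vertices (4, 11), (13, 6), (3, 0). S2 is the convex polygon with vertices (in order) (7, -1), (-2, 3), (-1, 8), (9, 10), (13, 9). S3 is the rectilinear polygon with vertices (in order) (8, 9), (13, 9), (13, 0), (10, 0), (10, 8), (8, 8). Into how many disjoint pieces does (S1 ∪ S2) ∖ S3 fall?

1

(S1 ∪ S2) ∖ S3 is a single connected region.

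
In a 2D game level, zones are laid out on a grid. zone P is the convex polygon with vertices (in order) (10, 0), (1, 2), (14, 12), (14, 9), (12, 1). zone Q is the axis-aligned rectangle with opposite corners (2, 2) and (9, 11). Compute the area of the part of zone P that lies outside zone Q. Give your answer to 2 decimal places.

|zone P| = 71, |zone P∩zone Q| = 24.2308.
|zone P ∖ zone Q| = |zone P| − |zone P∩zone Q| = 71 − 24.2308 = 46.77.

46.77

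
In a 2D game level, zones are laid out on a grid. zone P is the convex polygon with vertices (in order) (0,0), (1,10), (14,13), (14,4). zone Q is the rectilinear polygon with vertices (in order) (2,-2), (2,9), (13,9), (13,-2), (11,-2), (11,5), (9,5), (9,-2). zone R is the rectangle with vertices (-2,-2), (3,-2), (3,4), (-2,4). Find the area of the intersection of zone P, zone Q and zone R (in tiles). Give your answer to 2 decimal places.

The intersection is the polygon with vertices (2,0.571), (2,4), (3,4), (3,0.857).
By the shoelace formula its area is 3.29.

3.29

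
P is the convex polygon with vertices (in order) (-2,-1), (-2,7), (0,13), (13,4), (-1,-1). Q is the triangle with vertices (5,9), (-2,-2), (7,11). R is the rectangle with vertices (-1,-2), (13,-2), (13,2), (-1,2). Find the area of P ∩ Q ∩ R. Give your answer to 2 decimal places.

The intersection is the polygon with vertices (-1,-0.556), (-1,-0.429), (0.545,2), (0.769,2).
By the shoelace formula its area is 0.38.

0.38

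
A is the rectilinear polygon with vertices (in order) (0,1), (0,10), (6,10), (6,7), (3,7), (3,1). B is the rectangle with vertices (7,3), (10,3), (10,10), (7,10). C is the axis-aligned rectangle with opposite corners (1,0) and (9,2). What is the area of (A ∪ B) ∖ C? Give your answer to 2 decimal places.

|A ∪ B| = 57.
|(A ∪ B) ∩ C| = 2.
|(A ∪ B) ∖ C| = 57 − 2 = 55.00.

55.00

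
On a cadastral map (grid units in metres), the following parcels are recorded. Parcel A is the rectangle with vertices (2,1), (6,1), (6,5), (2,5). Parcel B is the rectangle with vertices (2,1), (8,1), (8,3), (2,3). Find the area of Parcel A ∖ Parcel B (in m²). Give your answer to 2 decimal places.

8.00

|Parcel A∩Parcel B|: x∈[2,6], y∈[1,3] → 4·2 = 8.
|Parcel A| = 16.
|Parcel A ∖ Parcel B| = |Parcel A| − |Parcel A∩Parcel B| = 16 − 8 = 8.00.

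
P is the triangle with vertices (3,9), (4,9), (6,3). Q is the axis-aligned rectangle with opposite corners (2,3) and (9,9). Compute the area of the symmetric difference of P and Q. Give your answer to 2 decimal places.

|P| = 3, |Q| = 42, |P∩Q| = 3.
|P △ Q| = |P| + |Q| − 2·|P∩Q| = 3 + 42 − 6 = 39.00.

39.00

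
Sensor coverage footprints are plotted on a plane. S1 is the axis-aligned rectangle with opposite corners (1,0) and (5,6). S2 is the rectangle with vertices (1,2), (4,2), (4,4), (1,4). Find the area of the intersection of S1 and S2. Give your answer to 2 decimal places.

6.00

|S1∩S2|: x∈[1,4], y∈[2,4] → 3·2 = 6.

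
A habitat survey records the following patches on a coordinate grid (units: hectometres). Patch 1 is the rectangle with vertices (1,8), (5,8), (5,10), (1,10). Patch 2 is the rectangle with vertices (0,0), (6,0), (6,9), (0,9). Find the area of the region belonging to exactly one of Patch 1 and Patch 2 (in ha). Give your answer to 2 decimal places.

|Patch 1∩Patch 2|: x∈[1,5], y∈[8,9] → 4·1 = 4.
|Patch 1 △ Patch 2| = |Patch 1| + |Patch 2| − 2·|Patch 1∩Patch 2| = 8 + 54 − 8 = 54.00.

54.00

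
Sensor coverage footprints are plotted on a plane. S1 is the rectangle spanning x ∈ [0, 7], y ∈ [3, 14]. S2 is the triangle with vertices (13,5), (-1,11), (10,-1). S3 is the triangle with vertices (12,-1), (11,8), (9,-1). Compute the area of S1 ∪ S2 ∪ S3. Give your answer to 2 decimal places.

By inclusion–exclusion:
Individual areas: |S1| = 77, |S2| = 51, |S3| = 13.5.
|S1∩S2| = 20.6212.
|S1∩S3| = 0.
|S2∩S3| = 9.0546.
|S1∩S2∩S3| = 0.
|S1 ∪ S2 ∪ S3| = 141.5 − 29.6758 + 0 = 111.82.

111.82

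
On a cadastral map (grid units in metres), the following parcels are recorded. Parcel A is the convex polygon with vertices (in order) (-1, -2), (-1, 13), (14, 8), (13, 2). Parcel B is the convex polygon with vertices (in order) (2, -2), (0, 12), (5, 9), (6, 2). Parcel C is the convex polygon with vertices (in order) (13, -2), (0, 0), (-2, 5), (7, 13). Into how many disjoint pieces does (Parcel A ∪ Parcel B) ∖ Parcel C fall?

3

(Parcel A ∪ Parcel B) ∖ Parcel C splits into 3 disjoint pieces (area 20.6869, area 24.9359, area 7.0147).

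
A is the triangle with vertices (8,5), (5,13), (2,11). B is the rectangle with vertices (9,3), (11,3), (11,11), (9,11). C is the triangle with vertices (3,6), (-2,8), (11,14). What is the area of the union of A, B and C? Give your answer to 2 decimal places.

52.52

By inclusion–exclusion:
Individual areas: |A| = 15, |B| = 16, |C| = 28.
|A∩B| = 0.
|A∩C| = 6.4796.
|B∩C| = 0.
|A∩B∩C| = 0.
|A ∪ B ∪ C| = 59 − 6.4796 + 0 = 52.52.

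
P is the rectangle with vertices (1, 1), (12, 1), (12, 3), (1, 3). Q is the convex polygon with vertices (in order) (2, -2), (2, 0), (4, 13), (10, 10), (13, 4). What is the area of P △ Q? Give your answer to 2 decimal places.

85.90

|P| = 22, |Q| = 92, |P∩Q| = 14.0513.
|P △ Q| = |P| + |Q| − 2·|P∩Q| = 22 + 92 − 28.1026 = 85.90.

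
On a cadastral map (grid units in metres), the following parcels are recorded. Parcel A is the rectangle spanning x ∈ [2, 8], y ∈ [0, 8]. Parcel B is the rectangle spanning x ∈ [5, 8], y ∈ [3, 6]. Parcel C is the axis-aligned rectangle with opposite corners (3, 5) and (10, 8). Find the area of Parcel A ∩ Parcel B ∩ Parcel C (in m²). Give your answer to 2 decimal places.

The intersection is the polygon with vertices (5,6), (8,6), (8,5), (5,5).
By the shoelace formula its area is 3.00.

3.00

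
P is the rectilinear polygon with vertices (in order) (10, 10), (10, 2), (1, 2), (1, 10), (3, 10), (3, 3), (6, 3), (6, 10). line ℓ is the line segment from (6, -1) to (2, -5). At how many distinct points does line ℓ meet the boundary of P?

The segment lies entirely outside P and never meets its boundary.

0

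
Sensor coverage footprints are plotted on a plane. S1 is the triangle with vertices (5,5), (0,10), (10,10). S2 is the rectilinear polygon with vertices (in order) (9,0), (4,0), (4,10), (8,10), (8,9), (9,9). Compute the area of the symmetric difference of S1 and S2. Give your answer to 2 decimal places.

43.00

|S1| = 25, |S2| = 49, |S1∩S2| = 15.5.
|S1 △ S2| = |S1| + |S2| − 2·|S1∩S2| = 25 + 49 − 31 = 43.00.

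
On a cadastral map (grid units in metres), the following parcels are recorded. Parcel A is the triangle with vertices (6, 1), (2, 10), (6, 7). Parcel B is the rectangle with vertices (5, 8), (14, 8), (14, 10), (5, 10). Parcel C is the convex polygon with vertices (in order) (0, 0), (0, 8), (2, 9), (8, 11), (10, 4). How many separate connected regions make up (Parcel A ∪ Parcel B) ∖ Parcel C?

3

(Parcel A ∪ Parcel B) ∖ Parcel C splits into 3 disjoint pieces (area 0.268, area 0.3698, area 10.8571).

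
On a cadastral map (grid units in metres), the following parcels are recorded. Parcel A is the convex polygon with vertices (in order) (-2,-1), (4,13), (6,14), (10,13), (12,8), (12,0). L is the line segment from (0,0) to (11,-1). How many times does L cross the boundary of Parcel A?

The segment meets the boundary at (5.28,-0.48).

1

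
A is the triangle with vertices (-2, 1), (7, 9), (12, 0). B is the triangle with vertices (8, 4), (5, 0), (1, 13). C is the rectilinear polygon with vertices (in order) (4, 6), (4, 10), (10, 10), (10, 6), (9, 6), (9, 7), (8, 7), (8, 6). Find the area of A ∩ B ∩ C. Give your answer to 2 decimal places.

2.03

The intersection is the polygon with vertices (6.444,6), (4,6), (4,6.333), (5.292,7.482).
By the shoelace formula its area is 2.03.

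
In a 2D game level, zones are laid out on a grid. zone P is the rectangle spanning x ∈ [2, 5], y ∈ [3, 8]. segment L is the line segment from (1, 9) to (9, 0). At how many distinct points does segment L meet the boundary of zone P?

The segment meets the boundary at (5,4.5), (2,7.875).

2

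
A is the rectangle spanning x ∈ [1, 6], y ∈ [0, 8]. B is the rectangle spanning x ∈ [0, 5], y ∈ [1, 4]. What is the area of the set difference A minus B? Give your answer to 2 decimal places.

28.00

|A∩B|: x∈[1,5], y∈[1,4] → 4·3 = 12.
|A| = 40.
|A ∖ B| = |A| − |A∩B| = 40 − 12 = 28.00.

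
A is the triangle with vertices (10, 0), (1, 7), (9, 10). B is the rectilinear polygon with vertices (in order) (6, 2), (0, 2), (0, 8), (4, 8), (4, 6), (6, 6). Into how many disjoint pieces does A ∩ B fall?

1

A ∩ B is a single connected region.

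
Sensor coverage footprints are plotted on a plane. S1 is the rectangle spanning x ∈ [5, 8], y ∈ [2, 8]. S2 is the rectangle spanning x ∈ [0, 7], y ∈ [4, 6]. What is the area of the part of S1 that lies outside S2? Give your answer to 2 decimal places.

|S1∩S2|: x∈[5,7], y∈[4,6] → 2·2 = 4.
|S1| = 18.
|S1 ∖ S2| = |S1| − |S1∩S2| = 18 − 4 = 14.00.

14.00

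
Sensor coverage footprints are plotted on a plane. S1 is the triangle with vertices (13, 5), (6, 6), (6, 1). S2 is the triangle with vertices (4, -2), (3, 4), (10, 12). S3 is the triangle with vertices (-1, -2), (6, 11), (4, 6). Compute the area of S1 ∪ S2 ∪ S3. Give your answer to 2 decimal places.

By inclusion–exclusion:
Individual areas: |S1| = 17.5, |S2| = 25, |S3| = 4.5.
|S1∩S2| = 2.2436.
|S1∩S3| = 0.
|S2∩S3| = 0.
|S1∩S2∩S3| = 0.
|S1 ∪ S2 ∪ S3| = 47 − 2.2436 + 0 = 44.76.

44.76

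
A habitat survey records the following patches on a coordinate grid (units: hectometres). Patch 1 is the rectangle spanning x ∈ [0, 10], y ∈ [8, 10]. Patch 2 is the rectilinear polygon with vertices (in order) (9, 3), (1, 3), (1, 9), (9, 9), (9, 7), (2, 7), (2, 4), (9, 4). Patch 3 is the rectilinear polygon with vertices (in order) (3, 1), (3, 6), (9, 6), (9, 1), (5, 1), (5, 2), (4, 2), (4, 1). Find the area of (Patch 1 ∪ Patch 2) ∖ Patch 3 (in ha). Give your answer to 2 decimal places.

33.00

|Patch 1 ∪ Patch 2| = 39.
|(Patch 1 ∪ Patch 2) ∩ Patch 3| = 6.
|(Patch 1 ∪ Patch 2) ∖ Patch 3| = 39 − 6 = 33.00.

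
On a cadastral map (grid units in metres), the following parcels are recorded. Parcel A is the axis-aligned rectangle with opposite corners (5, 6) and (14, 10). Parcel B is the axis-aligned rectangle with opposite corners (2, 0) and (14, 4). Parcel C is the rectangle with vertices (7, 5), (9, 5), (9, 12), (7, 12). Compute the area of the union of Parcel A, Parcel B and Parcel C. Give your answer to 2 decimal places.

By inclusion–exclusion:
Individual areas: |Parcel A| = 36, |Parcel B| = 48, |Parcel C| = 14.
|Parcel A∩Parcel B| = 0 (no overlap).
|Parcel A∩Parcel C|: x∈[7,9], y∈[6,10] → 2·4 = 8.
|Parcel B∩Parcel C| = 0 (no overlap).
|Parcel A∩Parcel B∩Parcel C| = 0.
|Parcel A ∪ Parcel B ∪ Parcel C| = 98 − 8 + 0 = 90.00.

90.00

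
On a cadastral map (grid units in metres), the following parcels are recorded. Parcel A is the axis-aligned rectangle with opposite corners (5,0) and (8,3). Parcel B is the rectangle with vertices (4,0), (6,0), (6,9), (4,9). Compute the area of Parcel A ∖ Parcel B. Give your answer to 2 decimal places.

6.00

|Parcel A∩Parcel B|: x∈[5,6], y∈[0,3] → 1·3 = 3.
|Parcel A| = 9.
|Parcel A ∖ Parcel B| = |Parcel A| − |Parcel A∩Parcel B| = 9 − 3 = 6.00.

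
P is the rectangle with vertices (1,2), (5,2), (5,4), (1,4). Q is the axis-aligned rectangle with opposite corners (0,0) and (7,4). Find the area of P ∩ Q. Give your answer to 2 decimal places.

8.00

|P∩Q|: x∈[1,5], y∈[2,4] → 4·2 = 8.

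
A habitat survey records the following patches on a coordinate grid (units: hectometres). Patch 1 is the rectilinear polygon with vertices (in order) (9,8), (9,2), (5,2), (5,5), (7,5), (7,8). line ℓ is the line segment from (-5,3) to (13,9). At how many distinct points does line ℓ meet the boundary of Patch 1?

2

The segment meets the boundary at (9,7.667), (7,7).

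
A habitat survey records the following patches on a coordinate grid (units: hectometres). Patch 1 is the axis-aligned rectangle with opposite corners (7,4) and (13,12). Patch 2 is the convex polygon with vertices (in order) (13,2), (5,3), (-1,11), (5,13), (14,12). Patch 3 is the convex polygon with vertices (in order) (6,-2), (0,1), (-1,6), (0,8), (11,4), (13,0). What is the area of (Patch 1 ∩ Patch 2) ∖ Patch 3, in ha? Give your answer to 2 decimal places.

45.09

|Patch 1 ∩ Patch 2| = 48.
|(Patch 1 ∩ Patch 2) ∩ Patch 3| = 2.9091.
|(Patch 1 ∩ Patch 2) ∖ Patch 3| = 48 − 2.9091 = 45.09.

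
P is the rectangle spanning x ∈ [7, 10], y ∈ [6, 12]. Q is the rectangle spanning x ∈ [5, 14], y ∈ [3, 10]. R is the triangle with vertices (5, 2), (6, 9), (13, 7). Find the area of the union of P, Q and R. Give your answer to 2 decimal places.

69.73

By inclusion–exclusion:
Individual areas: |P| = 18, |Q| = 63, |R| = 25.5.
|P∩Q|: x∈[7,10], y∈[6,10] → 3·4 = 12.
|P∩R| = 6.8571.
|Q∩R| = 24.7714.
|P∩Q∩R| = 6.8571.
|P ∪ Q ∪ R| = 106.5 − 43.6286 + 6.8571 = 69.73.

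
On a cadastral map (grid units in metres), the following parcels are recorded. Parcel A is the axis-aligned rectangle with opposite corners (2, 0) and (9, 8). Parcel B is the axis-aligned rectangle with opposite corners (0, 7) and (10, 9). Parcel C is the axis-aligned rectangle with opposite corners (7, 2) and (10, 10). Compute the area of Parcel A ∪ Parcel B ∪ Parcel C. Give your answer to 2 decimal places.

77.00

By inclusion–exclusion:
Individual areas: |Parcel A| = 56, |Parcel B| = 20, |Parcel C| = 24.
|Parcel A∩Parcel B|: x∈[2,9], y∈[7,8] → 7·1 = 7.
|Parcel A∩Parcel C|: x∈[7,9], y∈[2,8] → 2·6 = 12.
|Parcel B∩Parcel C|: x∈[7,10], y∈[7,9] → 3·2 = 6.
|Parcel A∩Parcel B∩Parcel C| = 2.
|Parcel A ∪ Parcel B ∪ Parcel C| = 100 − 25 + 2 = 77.00.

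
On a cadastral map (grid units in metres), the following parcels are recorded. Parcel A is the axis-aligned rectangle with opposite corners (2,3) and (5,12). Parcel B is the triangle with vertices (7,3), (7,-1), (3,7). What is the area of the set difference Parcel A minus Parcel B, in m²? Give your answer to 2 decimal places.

25.00

|Parcel A| = 27, |Parcel A∩Parcel B| = 2.
|Parcel A ∖ Parcel B| = |Parcel A| − |Parcel A∩Parcel B| = 27 − 2 = 25.00.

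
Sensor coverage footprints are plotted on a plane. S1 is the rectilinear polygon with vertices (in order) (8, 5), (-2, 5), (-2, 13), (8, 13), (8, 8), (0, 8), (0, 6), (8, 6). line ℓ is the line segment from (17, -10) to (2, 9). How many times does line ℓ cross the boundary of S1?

The segment meets the boundary at (2.789,8), (4.368,6), (5.158,5).

3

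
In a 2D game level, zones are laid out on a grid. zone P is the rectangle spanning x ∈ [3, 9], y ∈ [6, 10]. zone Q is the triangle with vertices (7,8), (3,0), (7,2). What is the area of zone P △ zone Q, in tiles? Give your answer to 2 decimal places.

|zone P| = 24, |zone Q| = 12, |zone P∩zone Q| = 1.
|zone P △ zone Q| = |zone P| + |zone Q| − 2·|zone P∩zone Q| = 24 + 12 − 2 = 34.00.

34.00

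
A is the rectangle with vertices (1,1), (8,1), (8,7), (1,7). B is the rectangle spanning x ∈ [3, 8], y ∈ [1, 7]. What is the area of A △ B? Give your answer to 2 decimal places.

|A∩B|: x∈[3,8], y∈[1,7] → 5·6 = 30.
|A △ B| = |A| + |B| − 2·|A∩B| = 42 + 30 − 60 = 12.00.

12.00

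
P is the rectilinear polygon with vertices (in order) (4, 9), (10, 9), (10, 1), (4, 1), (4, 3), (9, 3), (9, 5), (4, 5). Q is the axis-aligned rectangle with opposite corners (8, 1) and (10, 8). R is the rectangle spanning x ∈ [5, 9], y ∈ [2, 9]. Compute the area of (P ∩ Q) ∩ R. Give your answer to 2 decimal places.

4.00

|P ∩ Q| = 12.
|(P ∩ Q) ∩ R| = 4.00.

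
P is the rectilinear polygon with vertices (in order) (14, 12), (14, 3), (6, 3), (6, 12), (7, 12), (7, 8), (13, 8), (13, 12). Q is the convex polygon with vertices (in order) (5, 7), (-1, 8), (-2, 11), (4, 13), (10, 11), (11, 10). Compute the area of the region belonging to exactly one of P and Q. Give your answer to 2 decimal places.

88.50

|P| = 48, |Q| = 49, |P∩Q| = 4.25.
|P △ Q| = |P| + |Q| − 2·|P∩Q| = 48 + 49 − 8.5 = 88.50.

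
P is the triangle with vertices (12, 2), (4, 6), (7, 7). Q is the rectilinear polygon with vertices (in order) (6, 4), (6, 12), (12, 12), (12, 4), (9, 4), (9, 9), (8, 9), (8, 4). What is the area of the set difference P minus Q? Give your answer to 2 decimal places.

5.17

|P| = 10, |P∩Q| = 4.8333.
|P ∖ Q| = |P| − |P∩Q| = 10 − 4.8333 = 5.17.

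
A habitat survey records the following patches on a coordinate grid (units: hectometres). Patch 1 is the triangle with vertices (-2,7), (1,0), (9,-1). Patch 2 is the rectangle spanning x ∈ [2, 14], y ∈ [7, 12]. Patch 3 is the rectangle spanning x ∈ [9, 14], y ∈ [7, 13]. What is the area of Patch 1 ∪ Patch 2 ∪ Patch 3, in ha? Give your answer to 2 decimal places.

91.50

By inclusion–exclusion:
Individual areas: |Patch 1| = 26.5, |Patch 2| = 60, |Patch 3| = 30.
|Patch 1∩Patch 2| = 0.
|Patch 1∩Patch 3| = 0.
|Patch 2∩Patch 3|: x∈[9,14], y∈[7,12] → 5·5 = 25.
|Patch 1∩Patch 2∩Patch 3| = 0.
|Patch 1 ∪ Patch 2 ∪ Patch 3| = 116.5 − 25 + 0 = 91.50.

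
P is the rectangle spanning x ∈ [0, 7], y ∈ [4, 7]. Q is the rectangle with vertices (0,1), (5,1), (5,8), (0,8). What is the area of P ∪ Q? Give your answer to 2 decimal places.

By inclusion–exclusion:
Individual areas: |P| = 21, |Q| = 35.
|P∩Q|: x∈[0,5], y∈[4,7] → 5·3 = 15.
|P ∪ Q| = 56 − 15 = 41.00.

41.00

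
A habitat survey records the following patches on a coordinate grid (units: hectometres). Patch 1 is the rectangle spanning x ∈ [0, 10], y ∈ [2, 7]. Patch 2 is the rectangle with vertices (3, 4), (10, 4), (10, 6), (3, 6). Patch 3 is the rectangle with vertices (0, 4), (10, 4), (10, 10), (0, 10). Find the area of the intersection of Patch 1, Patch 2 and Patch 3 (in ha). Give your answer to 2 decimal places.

The intersection is the polygon with vertices (3,4), (3,6), (10,6), (10,4).
By the shoelace formula its area is 14.00.

14.00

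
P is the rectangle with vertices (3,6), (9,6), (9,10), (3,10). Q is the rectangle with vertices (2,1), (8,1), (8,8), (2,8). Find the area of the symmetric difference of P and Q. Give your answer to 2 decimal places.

|P∩Q|: x∈[3,8], y∈[6,8] → 5·2 = 10.
|P △ Q| = |P| + |Q| − 2·|P∩Q| = 24 + 42 − 20 = 46.00.

46.00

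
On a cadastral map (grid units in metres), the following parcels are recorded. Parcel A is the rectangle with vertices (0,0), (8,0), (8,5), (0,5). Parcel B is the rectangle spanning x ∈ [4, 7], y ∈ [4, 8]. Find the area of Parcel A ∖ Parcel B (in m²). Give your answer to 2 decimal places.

|Parcel A∩Parcel B|: x∈[4,7], y∈[4,5] → 3·1 = 3.
|Parcel A| = 40.
|Parcel A ∖ Parcel B| = |Parcel A| − |Parcel A∩Parcel B| = 40 − 3 = 37.00.

37.00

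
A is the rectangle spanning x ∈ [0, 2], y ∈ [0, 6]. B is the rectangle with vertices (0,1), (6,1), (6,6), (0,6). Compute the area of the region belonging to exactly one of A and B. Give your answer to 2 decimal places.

22.00

|A∩B|: x∈[0,2], y∈[1,6] → 2·5 = 10.
|A △ B| = |A| + |B| − 2·|A∩B| = 12 + 30 − 20 = 22.00.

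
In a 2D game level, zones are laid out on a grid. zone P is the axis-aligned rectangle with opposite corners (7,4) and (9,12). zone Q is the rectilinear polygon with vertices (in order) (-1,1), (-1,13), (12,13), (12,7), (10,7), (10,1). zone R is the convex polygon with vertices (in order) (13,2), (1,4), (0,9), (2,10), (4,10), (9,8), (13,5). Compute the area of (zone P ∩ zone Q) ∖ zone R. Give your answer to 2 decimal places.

7.20

|zone P ∩ zone Q| = 16.
|(zone P ∩ zone Q) ∩ zone R| = 8.8.
|(zone P ∩ zone Q) ∖ zone R| = 16 − 8.8 = 7.20.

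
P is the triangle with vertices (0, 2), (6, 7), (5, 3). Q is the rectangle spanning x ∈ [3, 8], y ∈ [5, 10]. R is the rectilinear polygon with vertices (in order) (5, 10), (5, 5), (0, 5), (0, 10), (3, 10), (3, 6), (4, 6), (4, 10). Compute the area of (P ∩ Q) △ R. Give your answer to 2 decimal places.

|P ∩ Q| = 1.9.
|(P ∩ Q) ∩ R| = 0.8167.
|(P ∩ Q) △ R| = 1.9 + 21 − 1.6333 = 21.27.

21.27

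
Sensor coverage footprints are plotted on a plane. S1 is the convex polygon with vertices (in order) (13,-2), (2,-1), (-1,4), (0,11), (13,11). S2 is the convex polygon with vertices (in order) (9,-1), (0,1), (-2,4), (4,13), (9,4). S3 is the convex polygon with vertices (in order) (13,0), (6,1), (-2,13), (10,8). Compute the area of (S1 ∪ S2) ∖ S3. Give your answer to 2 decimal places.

93.92

|S1 ∪ S2| = 168.681.
|(S1 ∪ S2) ∩ S3| = 74.7617.
|(S1 ∪ S2) ∖ S3| = 168.681 − 74.7617 = 93.92.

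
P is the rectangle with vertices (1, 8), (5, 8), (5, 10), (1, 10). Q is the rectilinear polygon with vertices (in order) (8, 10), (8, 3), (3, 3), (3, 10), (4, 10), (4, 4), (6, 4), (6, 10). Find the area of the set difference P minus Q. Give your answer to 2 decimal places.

|P| = 8, |P∩Q| = 2.
|P ∖ Q| = |P| − |P∩Q| = 8 − 2 = 6.00.

6.00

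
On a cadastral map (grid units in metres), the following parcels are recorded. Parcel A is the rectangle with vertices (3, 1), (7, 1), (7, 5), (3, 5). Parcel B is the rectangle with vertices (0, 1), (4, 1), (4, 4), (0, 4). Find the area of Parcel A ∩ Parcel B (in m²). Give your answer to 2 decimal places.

3.00

|Parcel A∩Parcel B|: x∈[3,4], y∈[1,4] → 1·3 = 3.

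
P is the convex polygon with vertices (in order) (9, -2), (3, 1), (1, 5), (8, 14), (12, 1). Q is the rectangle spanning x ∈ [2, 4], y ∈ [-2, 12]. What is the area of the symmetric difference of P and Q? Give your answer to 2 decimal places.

|P| = 95, |Q| = 28, |P∩Q| = 12.3929.
|P △ Q| = |P| + |Q| − 2·|P∩Q| = 95 + 28 − 24.7857 = 98.21.

98.21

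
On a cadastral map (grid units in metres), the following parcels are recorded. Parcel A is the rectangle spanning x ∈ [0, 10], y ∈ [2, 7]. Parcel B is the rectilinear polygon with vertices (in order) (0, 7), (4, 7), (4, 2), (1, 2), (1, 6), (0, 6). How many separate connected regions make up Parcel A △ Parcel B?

Parcel A △ Parcel B splits into 2 disjoint pieces (area 30, area 4).

2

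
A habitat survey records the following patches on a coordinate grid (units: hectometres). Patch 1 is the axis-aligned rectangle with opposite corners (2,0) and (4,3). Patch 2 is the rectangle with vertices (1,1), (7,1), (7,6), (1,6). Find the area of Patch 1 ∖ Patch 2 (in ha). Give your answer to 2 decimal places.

|Patch 1∩Patch 2|: x∈[2,4], y∈[1,3] → 2·2 = 4.
|Patch 1| = 6.
|Patch 1 ∖ Patch 2| = |Patch 1| − |Patch 1∩Patch 2| = 6 − 4 = 2.00.

2.00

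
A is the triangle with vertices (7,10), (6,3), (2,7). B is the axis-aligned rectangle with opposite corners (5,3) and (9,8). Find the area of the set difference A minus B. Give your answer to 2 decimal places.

|A| = 16, |A∩B| = 6.2857.
|A ∖ B| = |A| − |A∩B| = 16 − 6.2857 = 9.71.

9.71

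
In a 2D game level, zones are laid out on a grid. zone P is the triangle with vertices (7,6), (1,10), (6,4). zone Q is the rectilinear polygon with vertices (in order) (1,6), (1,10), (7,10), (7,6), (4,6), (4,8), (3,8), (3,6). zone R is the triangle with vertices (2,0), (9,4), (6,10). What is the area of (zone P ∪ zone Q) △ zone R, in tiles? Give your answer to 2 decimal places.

34.94

|zone P ∪ zone Q| = 25.6667.
|(zone P ∪ zone Q) ∩ zone R| = 8.8649.
|(zone P ∪ zone Q) △ zone R| = 25.6667 + 27 − 17.7297 = 34.94.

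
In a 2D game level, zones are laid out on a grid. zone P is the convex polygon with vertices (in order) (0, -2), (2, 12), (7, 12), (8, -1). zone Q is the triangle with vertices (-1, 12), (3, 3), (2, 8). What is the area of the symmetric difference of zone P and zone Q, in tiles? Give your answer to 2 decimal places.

|zone P| = 87.5, |zone Q| = 5.5, |zone P∩zone Q| = 2.8778.
|zone P △ zone Q| = |zone P| + |zone Q| − 2·|zone P∩zone Q| = 87.5 + 5.5 − 5.7557 = 87.24.

87.24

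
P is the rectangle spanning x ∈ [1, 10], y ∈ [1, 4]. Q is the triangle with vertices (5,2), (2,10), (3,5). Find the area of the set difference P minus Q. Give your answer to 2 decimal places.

|P| = 27, |P∩Q| = 0.5833.
|P ∖ Q| = |P| − |P∩Q| = 27 − 0.5833 = 26.42.

26.42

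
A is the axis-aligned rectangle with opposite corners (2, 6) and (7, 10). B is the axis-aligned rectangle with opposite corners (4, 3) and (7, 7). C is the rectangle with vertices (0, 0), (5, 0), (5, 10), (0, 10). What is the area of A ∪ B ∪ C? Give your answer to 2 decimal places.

64.00

By inclusion–exclusion:
Individual areas: |A| = 20, |B| = 12, |C| = 50.
|A∩B|: x∈[4,7], y∈[6,7] → 3·1 = 3.
|A∩C|: x∈[2,5], y∈[6,10] → 3·4 = 12.
|B∩C|: x∈[4,5], y∈[3,7] → 1·4 = 4.
|A∩B∩C| = 1.
|A ∪ B ∪ C| = 82 − 19 + 1 = 64.00.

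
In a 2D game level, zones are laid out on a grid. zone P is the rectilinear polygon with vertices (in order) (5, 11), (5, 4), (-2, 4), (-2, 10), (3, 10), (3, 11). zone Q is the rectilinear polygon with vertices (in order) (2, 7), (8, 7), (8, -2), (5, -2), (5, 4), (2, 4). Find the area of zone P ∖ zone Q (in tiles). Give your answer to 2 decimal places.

|zone P| = 44, |zone P∩zone Q| = 9.
|zone P ∖ zone Q| = |zone P| − |zone P∩zone Q| = 44 − 9 = 35.00.

35.00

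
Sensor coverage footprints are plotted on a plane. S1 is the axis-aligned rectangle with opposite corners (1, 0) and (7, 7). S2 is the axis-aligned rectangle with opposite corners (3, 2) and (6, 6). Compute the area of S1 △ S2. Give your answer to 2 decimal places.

30.00

|S1∩S2|: x∈[3,6], y∈[2,6] → 3·4 = 12.
|S1 △ S2| = |S1| + |S2| − 2·|S1∩S2| = 42 + 12 − 24 = 30.00.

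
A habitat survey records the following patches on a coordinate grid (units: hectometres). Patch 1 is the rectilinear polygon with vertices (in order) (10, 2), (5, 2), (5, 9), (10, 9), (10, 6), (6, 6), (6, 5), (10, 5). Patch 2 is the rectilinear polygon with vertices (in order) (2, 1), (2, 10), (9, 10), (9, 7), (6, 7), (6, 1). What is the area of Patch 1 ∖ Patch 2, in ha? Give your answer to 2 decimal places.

18.00

|Patch 1| = 31, |Patch 1∩Patch 2| = 13.
|Patch 1 ∖ Patch 2| = |Patch 1| − |Patch 1∩Patch 2| = 31 − 13 = 18.00.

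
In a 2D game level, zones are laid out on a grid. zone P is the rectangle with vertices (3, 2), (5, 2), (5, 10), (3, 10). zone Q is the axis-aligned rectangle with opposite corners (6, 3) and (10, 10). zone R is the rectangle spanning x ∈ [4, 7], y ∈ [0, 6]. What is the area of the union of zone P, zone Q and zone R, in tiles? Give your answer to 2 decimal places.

By inclusion–exclusion:
Individual areas: |zone P| = 16, |zone Q| = 28, |zone R| = 18.
|zone P∩zone Q| = 0 (no overlap).
|zone P∩zone R|: x∈[4,5], y∈[2,6] → 1·4 = 4.
|zone Q∩zone R|: x∈[6,7], y∈[3,6] → 1·3 = 3.
|zone P∩zone Q∩zone R| = 0.
|zone P ∪ zone Q ∪ zone R| = 62 − 7 + 0 = 55.00.

55.00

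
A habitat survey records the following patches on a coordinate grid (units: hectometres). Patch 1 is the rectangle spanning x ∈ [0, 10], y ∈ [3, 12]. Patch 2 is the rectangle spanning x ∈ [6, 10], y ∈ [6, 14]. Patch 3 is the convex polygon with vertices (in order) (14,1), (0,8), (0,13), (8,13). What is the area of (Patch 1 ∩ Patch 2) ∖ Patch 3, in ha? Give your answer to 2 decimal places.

|Patch 1 ∩ Patch 2| = 24.
|(Patch 1 ∩ Patch 2) ∩ Patch 3| = 21.75.
|(Patch 1 ∩ Patch 2) ∖ Patch 3| = 24 − 21.75 = 2.25.

2.25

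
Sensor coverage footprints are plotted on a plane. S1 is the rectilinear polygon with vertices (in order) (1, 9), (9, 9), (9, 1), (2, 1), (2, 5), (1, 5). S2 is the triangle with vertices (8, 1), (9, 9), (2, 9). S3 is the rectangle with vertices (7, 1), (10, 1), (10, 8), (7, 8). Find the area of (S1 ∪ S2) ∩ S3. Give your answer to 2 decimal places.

14.00

The region (S1 ∪ S2) ∩ S3 is the polygon with vertices (9,1), (8,1), (7,1), (7,8), (9,8).
By the shoelace formula its area is 14.00.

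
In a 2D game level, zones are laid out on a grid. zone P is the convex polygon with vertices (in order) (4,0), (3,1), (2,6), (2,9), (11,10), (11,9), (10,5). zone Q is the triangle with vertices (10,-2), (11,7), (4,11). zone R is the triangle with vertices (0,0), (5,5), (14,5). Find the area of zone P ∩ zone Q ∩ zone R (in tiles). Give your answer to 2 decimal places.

3.14

The intersection is the polygon with vertices (7.667,3.056), (6.769,5), (10,5).
By the shoelace formula its area is 3.14.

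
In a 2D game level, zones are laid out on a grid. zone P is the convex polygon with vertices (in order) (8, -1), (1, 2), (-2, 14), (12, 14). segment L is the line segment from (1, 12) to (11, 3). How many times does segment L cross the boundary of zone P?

1

The segment meets the boundary at (9.441,4.403).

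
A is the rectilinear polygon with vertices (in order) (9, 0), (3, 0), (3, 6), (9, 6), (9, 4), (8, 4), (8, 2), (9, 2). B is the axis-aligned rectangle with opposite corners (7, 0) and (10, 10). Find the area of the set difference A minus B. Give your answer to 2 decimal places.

24.00

|A| = 34, |A∩B| = 10.
|A ∖ B| = |A| − |A∩B| = 34 − 10 = 24.00.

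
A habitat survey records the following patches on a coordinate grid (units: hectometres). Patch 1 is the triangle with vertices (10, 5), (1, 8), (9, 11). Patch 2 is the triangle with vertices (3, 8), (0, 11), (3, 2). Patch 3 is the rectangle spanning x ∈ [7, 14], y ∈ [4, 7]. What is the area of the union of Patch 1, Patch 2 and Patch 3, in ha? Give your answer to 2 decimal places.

50.12

By inclusion–exclusion:
Individual areas: |Patch 1| = 25.5, |Patch 2| = 9, |Patch 3| = 21.
|Patch 1∩Patch 2| = 1.2121.
|Patch 1∩Patch 3| = 4.1667.
|Patch 2∩Patch 3| = 0.
|Patch 1∩Patch 2∩Patch 3| = 0.
|Patch 1 ∪ Patch 2 ∪ Patch 3| = 55.5 − 5.3788 + 0 = 50.12.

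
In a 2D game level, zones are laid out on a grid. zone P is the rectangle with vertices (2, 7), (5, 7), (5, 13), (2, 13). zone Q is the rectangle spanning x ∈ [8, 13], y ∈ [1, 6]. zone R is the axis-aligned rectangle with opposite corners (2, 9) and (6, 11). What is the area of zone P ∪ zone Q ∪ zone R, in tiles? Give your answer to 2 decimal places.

45.00

By inclusion–exclusion:
Individual areas: |zone P| = 18, |zone Q| = 25, |zone R| = 8.
|zone P∩zone Q| = 0 (no overlap).
|zone P∩zone R|: x∈[2,5], y∈[9,11] → 3·2 = 6.
|zone Q∩zone R| = 0 (no overlap).
|zone P∩zone Q∩zone R| = 0.
|zone P ∪ zone Q ∪ zone R| = 51 − 6 + 0 = 45.00.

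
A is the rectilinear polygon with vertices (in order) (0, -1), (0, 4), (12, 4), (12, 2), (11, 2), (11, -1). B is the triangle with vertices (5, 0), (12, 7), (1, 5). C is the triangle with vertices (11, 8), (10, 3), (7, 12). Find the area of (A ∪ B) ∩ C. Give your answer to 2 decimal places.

2.72

|A ∪ B| = 74.1.
|(A ∪ B) ∩ C| = 2.72.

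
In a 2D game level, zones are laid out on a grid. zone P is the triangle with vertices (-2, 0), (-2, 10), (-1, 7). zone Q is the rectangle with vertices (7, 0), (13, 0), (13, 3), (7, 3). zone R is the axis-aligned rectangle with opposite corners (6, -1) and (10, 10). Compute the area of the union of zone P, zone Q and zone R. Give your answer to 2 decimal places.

58.00

By inclusion–exclusion:
Individual areas: |zone P| = 5, |zone Q| = 18, |zone R| = 44.
|zone P∩zone Q| = 0.
|zone P∩zone R| = 0.
|zone Q∩zone R|: x∈[7,10], y∈[0,3] → 3·3 = 9.
|zone P∩zone Q∩zone R| = 0.
|zone P ∪ zone Q ∪ zone R| = 67 − 9 + 0 = 58.00.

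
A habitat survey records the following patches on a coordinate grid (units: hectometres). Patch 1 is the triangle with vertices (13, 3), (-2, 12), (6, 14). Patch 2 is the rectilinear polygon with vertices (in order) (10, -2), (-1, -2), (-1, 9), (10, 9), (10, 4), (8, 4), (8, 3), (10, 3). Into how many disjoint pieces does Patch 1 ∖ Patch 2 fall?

2

Patch 1 ∖ Patch 2 splits into 2 disjoint pieces (area 4.3714, area 32.4545).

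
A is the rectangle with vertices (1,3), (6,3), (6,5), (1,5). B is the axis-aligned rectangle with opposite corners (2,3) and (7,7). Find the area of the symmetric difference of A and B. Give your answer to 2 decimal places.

|A∩B|: x∈[2,6], y∈[3,5] → 4·2 = 8.
|A △ B| = |A| + |B| − 2·|A∩B| = 10 + 20 − 16 = 14.00.

14.00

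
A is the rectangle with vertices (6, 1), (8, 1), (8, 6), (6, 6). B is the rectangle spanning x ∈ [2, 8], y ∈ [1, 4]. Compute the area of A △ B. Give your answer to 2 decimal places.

16.00

|A∩B|: x∈[6,8], y∈[1,4] → 2·3 = 6.
|A △ B| = |A| + |B| − 2·|A∩B| = 10 + 18 − 12 = 16.00.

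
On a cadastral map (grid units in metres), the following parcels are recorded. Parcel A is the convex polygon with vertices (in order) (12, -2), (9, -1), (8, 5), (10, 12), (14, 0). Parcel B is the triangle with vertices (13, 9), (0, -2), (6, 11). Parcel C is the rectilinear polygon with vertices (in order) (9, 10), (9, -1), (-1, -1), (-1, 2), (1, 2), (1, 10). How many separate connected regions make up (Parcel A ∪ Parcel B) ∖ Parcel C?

2

(Parcel A ∪ Parcel B) ∖ Parcel C splits into 2 disjoint pieces (area 0.3601, area 45.0031).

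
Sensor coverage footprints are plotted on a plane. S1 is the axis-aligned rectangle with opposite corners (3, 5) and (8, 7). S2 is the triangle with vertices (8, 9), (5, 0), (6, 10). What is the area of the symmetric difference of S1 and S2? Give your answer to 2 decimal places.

|S1| = 10, |S2| = 10.5, |S1∩S2| = 2.8.
|S1 △ S2| = |S1| + |S2| − 2·|S1∩S2| = 10 + 10.5 − 5.6 = 14.90.

14.90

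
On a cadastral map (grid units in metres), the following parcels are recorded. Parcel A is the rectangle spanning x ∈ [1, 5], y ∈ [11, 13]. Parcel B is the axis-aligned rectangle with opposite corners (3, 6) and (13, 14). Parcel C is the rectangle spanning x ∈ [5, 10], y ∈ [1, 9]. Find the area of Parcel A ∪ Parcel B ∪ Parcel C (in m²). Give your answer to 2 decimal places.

By inclusion–exclusion:
Individual areas: |Parcel A| = 8, |Parcel B| = 80, |Parcel C| = 40.
|Parcel A∩Parcel B|: x∈[3,5], y∈[11,13] → 2·2 = 4.
|Parcel A∩Parcel C| = 0 (no overlap).
|Parcel B∩Parcel C|: x∈[5,10], y∈[6,9] → 5·3 = 15.
|Parcel A∩Parcel B∩Parcel C| = 0.
|Parcel A ∪ Parcel B ∪ Parcel C| = 128 − 19 + 0 = 109.00.

109.00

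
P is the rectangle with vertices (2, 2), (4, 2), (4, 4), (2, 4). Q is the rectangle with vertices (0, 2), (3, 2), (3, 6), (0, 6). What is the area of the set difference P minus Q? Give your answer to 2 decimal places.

|P∩Q|: x∈[2,3], y∈[2,4] → 1·2 = 2.
|P| = 4.
|P ∖ Q| = |P| − |P∩Q| = 4 − 2 = 2.00.

2.00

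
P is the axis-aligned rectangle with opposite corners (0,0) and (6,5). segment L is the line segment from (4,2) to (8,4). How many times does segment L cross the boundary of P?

The segment meets the boundary at (6,3).

1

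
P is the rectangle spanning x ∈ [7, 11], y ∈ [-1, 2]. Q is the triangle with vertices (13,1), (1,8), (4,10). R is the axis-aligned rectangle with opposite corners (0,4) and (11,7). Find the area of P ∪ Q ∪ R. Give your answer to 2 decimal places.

By inclusion–exclusion:
Individual areas: |P| = 12, |Q| = 22.5, |R| = 33.
|P∩Q| = 0.
|P∩R| = 0 (no overlap).
|Q∩R| = 9.6429.
|P∩Q∩R| = 0.
|P ∪ Q ∪ R| = 67.5 − 9.6429 + 0 = 57.86.

57.86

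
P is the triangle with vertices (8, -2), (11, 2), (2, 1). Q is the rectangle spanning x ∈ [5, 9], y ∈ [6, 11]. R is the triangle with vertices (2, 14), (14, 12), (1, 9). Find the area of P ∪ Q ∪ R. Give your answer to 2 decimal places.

65.04

By inclusion–exclusion:
Individual areas: |P| = 16.5, |Q| = 20, |R| = 31.
|P∩Q| = 0.
|P∩R| = 0.
|Q∩R| = 2.4615.
|P∩Q∩R| = 0.
|P ∪ Q ∪ R| = 67.5 − 2.4615 + 0 = 65.04.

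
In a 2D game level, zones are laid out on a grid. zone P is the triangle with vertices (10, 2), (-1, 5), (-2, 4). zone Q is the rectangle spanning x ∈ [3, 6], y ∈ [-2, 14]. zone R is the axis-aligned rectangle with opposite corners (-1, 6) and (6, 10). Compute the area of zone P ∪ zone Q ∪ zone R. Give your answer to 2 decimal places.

By inclusion–exclusion:
Individual areas: |zone P| = 7, |zone Q| = 48, |zone R| = 28.
|zone P∩zone Q| = 1.75.
|zone P∩zone R| = 0.
|zone Q∩zone R|: x∈[3,6], y∈[6,10] → 3·4 = 12.
|zone P∩zone Q∩zone R| = 0.
|zone P ∪ zone Q ∪ zone R| = 83 − 13.75 + 0 = 69.25.

69.25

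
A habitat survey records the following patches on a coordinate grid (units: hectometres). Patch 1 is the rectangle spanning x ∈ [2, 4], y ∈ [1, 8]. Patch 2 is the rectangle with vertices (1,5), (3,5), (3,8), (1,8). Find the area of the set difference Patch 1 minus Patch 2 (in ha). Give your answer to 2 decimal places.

11.00

|Patch 1∩Patch 2|: x∈[2,3], y∈[5,8] → 1·3 = 3.
|Patch 1| = 14.
|Patch 1 ∖ Patch 2| = |Patch 1| − |Patch 1∩Patch 2| = 14 − 3 = 11.00.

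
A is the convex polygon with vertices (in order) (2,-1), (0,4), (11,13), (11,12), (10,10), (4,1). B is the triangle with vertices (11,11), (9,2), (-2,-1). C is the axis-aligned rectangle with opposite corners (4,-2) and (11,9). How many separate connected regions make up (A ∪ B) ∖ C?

2

(A ∪ B) ∖ C splits into 2 disjoint pieces (area 23.0624, area 8.869).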